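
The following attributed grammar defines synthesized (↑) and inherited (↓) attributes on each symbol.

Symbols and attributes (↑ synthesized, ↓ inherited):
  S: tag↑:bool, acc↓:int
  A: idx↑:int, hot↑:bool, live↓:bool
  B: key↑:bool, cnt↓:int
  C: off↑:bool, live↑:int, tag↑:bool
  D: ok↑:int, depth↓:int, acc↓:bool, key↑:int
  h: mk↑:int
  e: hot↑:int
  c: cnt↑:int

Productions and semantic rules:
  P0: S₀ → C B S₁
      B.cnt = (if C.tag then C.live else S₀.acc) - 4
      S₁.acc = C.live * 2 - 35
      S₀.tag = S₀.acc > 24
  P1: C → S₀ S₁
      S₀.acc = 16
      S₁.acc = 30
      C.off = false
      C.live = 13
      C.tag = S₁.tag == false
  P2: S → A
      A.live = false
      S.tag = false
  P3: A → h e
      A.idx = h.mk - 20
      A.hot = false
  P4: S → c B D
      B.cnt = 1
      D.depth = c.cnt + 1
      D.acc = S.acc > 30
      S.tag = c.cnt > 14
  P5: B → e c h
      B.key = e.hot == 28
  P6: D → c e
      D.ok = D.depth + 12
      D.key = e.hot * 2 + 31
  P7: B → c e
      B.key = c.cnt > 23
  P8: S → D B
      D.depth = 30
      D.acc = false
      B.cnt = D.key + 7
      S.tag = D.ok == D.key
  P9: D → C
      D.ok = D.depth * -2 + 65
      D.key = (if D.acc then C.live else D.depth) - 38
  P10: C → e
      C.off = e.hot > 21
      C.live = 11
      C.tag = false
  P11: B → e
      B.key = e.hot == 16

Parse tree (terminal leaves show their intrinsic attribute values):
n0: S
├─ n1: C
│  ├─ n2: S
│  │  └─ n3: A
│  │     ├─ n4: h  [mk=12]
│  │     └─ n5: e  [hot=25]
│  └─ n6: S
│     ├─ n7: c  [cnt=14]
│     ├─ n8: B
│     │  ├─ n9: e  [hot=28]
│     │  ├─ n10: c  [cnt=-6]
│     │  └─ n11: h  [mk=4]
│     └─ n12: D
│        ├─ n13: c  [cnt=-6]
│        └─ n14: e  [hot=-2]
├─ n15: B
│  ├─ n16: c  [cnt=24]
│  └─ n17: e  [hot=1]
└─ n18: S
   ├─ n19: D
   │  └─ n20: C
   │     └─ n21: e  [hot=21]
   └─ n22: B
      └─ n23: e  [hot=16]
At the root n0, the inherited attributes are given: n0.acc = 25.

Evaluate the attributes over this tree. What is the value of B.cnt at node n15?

9

1. n0.acc = 25  [given at root]
2. n2.acc = 16  [16]
3. n3.live = false  [false]
4. n4.mk = 12  [terminal]
5. n5.hot = 25  [terminal]
6. n3.idx = -8  [h.mk - 20]
7. n3.hot = false  [false]
8. n2.tag = false  [false]
9. n6.acc = 30  [30]
10. n7.cnt = 14  [terminal]
11. n8.cnt = 1  [1]
12. n9.hot = 28  [terminal]
13. n10.cnt = -6  [terminal]
14. n11.mk = 4  [terminal]
15. n8.key = true  [e.hot == 28]
16. n12.depth = 15  [c.cnt + 1]
17. n12.acc = false  [S.acc > 30]
18. n13.cnt = -6  [terminal]
19. n14.hot = -2  [terminal]
20. n12.ok = 27  [D.depth + 12]
21. n12.key = 27  [e.hot * 2 + 31]
22. n6.tag = false  [c.cnt > 14]
23. n1.off = false  [false]
24. n1.live = 13  [13]
25. n1.tag = true  [S₁.tag == false]
26. n15.cnt = 9  [(if C.tag then C.live else S₀.acc) - 4]
27. n16.cnt = 24  [terminal]
28. n17.hot = 1  [terminal]
29. n15.key = true  [c.cnt > 23]
30. n18.acc = -9  [C.live * 2 - 35]
31. n19.depth = 30  [30]
32. n19.acc = false  [false]
33. n21.hot = 21  [terminal]
34. n20.off = false  [e.hot > 21]
35. n20.live = 11  [11]
36. n20.tag = false  [false]
37. n19.ok = 5  [D.depth * -2 + 65]
38. n19.key = -8  [(if D.acc then C.live else D.depth) - 38]
39. n22.cnt = -1  [D.key + 7]
40. n23.hot = 16  [terminal]
41. n22.key = true  [e.hot == 16]
42. n18.tag = false  [D.ok == D.key]
43. n0.tag = true  [S₀.acc > 24]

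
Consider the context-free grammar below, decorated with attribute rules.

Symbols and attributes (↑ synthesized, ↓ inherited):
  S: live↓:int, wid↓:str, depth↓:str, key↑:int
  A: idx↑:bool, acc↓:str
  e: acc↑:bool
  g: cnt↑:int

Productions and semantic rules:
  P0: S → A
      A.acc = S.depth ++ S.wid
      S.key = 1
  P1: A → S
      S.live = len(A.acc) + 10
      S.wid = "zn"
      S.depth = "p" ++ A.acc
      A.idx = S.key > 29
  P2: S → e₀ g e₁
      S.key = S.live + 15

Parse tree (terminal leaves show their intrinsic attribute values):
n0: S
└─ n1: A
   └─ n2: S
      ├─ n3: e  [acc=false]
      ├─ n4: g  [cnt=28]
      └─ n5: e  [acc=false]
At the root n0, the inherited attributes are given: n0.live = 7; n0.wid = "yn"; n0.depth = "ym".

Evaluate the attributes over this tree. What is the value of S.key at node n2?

29

1. n0.live = 7  [given at root]
2. n0.wid = "yn"  [given at root]
3. n0.depth = "ym"  [given at root]
4. n1.acc = "ymyn"  [S.depth ++ S.wid]
5. n2.live = 14  [len(A.acc) + 10]
6. n2.wid = "zn"  ["zn"]
7. n2.depth = "pymyn"  ["p" ++ A.acc]
8. n3.acc = false  [terminal]
9. n4.cnt = 28  [terminal]
10. n5.acc = false  [terminal]
11. n2.key = 29  [S.live + 15]
12. n1.idx = false  [S.key > 29]
13. n0.key = 1  [1]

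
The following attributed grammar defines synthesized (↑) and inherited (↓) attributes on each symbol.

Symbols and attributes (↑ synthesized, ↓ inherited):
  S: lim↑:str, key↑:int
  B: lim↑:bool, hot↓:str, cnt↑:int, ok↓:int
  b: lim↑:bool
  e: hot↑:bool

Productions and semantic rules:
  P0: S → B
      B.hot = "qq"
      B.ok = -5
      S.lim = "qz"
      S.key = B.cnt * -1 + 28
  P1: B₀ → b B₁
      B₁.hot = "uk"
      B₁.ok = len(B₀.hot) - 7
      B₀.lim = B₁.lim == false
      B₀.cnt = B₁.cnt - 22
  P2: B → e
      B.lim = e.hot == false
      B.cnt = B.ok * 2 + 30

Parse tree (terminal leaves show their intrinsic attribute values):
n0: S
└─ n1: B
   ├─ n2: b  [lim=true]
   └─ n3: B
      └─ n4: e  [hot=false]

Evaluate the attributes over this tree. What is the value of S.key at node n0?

1. n1.hot = "qq"  ["qq"]
2. n1.ok = -5  [-5]
3. n2.lim = true  [terminal]
4. n3.hot = "uk"  ["uk"]
5. n3.ok = -5  [len(B₀.hot) - 7]
6. n4.hot = false  [terminal]
7. n3.lim = true  [e.hot == false]
8. n3.cnt = 20  [B.ok * 2 + 30]
9. n1.lim = false  [B₁.lim == false]
10. n1.cnt = -2  [B₁.cnt - 22]
11. n0.lim = "qz"  ["qz"]
12. n0.key = 30  [B.cnt * -1 + 28]

30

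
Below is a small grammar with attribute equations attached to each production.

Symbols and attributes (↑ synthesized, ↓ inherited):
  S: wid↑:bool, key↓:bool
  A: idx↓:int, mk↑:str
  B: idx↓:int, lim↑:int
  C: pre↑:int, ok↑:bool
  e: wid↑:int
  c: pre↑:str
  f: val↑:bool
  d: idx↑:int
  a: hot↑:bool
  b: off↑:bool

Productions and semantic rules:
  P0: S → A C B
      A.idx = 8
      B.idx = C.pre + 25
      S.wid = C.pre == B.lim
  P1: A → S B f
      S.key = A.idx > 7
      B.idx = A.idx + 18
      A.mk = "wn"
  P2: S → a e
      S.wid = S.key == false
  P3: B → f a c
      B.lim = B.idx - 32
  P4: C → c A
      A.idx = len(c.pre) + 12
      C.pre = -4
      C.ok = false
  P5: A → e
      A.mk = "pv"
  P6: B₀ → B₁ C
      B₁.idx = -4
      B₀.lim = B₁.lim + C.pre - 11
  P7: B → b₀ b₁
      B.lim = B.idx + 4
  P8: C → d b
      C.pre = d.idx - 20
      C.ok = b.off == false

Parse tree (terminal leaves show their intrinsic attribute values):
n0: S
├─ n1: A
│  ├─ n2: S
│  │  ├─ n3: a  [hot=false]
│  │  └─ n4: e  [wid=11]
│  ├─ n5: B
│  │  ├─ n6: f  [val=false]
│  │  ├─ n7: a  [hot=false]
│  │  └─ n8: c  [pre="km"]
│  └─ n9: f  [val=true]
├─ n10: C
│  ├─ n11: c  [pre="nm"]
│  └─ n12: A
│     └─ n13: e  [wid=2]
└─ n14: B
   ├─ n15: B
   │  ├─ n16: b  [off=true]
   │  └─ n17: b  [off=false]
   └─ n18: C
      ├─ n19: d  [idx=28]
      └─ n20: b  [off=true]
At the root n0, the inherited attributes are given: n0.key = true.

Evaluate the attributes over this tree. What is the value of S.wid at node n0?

false

1. n0.key = true  [given at root]
2. n1.idx = 8  [8]
3. n2.key = true  [A.idx > 7]
4. n3.hot = false  [terminal]
5. n4.wid = 11  [terminal]
6. n2.wid = false  [S.key == false]
7. n5.idx = 26  [A.idx + 18]
8. n6.val = false  [terminal]
9. n7.hot = false  [terminal]
10. n8.pre = "km"  [terminal]
11. n5.lim = -6  [B.idx - 32]
12. n9.val = true  [terminal]
13. n1.mk = "wn"  ["wn"]
14. n11.pre = "nm"  [terminal]
15. n12.idx = 14  [len(c.pre) + 12]
16. n13.wid = 2  [terminal]
17. n12.mk = "pv"  ["pv"]
18. n10.pre = -4  [-4]
19. n10.ok = false  [false]
20. n14.idx = 21  [C.pre + 25]
21. n15.idx = -4  [-4]
22. n16.off = true  [terminal]
23. n17.off = false  [terminal]
24. n15.lim = 0  [B.idx + 4]
25. n19.idx = 28  [terminal]
26. n20.off = true  [terminal]
27. n18.pre = 8  [d.idx - 20]
28. n18.ok = false  [b.off == false]
29. n14.lim = -3  [B₁.lim + C.pre - 11]
30. n0.wid = false  [C.pre == B.lim]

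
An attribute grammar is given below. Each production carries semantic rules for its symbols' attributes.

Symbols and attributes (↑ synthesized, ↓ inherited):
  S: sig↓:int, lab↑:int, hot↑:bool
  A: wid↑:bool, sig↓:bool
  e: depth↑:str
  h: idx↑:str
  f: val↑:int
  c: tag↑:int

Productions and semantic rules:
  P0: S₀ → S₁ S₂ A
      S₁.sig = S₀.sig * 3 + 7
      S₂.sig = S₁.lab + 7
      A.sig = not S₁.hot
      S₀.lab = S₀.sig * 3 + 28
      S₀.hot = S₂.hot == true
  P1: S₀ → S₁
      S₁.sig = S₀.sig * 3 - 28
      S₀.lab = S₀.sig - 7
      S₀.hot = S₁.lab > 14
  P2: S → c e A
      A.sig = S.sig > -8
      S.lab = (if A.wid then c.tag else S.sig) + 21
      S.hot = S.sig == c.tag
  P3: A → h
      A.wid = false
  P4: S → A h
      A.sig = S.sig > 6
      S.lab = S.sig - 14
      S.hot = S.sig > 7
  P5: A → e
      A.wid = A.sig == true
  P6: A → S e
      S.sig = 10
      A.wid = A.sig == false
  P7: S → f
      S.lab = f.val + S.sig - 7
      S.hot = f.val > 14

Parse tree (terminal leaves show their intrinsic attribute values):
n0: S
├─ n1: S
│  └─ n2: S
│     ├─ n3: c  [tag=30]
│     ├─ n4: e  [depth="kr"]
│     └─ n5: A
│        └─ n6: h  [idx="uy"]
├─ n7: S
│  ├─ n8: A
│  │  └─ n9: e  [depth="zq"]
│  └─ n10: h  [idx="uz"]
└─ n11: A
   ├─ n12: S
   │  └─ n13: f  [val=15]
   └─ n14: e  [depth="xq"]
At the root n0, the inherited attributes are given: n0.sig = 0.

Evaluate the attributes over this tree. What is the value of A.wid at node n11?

false

1. n0.sig = 0  [given at root]
2. n1.sig = 7  [S₀.sig * 3 + 7]
3. n2.sig = -7  [S₀.sig * 3 - 28]
4. n3.tag = 30  [terminal]
5. n4.depth = "kr"  [terminal]
6. n5.sig = true  [S.sig > -8]
7. n6.idx = "uy"  [terminal]
8. n5.wid = false  [false]
9. n2.lab = 14  [(if A.wid then c.tag else S.sig) + 21]
10. n2.hot = false  [S.sig == c.tag]
11. n1.lab = 0  [S₀.sig - 7]
12. n1.hot = false  [S₁.lab > 14]
13. n7.sig = 7  [S₁.lab + 7]
14. n8.sig = true  [S.sig > 6]
15. n9.depth = "zq"  [terminal]
16. n8.wid = true  [A.sig == true]
17. n10.idx = "uz"  [terminal]
18. n7.lab = -7  [S.sig - 14]
19. n7.hot = false  [S.sig > 7]
20. n11.sig = true  [not S₁.hot]
21. n12.sig = 10  [10]
22. n13.val = 15  [terminal]
23. n12.lab = 18  [f.val + S.sig - 7]
24. n12.hot = true  [f.val > 14]
25. n14.depth = "xq"  [terminal]
26. n11.wid = false  [A.sig == false]
27. n0.lab = 28  [S₀.sig * 3 + 28]
28. n0.hot = false  [S₂.hot == true]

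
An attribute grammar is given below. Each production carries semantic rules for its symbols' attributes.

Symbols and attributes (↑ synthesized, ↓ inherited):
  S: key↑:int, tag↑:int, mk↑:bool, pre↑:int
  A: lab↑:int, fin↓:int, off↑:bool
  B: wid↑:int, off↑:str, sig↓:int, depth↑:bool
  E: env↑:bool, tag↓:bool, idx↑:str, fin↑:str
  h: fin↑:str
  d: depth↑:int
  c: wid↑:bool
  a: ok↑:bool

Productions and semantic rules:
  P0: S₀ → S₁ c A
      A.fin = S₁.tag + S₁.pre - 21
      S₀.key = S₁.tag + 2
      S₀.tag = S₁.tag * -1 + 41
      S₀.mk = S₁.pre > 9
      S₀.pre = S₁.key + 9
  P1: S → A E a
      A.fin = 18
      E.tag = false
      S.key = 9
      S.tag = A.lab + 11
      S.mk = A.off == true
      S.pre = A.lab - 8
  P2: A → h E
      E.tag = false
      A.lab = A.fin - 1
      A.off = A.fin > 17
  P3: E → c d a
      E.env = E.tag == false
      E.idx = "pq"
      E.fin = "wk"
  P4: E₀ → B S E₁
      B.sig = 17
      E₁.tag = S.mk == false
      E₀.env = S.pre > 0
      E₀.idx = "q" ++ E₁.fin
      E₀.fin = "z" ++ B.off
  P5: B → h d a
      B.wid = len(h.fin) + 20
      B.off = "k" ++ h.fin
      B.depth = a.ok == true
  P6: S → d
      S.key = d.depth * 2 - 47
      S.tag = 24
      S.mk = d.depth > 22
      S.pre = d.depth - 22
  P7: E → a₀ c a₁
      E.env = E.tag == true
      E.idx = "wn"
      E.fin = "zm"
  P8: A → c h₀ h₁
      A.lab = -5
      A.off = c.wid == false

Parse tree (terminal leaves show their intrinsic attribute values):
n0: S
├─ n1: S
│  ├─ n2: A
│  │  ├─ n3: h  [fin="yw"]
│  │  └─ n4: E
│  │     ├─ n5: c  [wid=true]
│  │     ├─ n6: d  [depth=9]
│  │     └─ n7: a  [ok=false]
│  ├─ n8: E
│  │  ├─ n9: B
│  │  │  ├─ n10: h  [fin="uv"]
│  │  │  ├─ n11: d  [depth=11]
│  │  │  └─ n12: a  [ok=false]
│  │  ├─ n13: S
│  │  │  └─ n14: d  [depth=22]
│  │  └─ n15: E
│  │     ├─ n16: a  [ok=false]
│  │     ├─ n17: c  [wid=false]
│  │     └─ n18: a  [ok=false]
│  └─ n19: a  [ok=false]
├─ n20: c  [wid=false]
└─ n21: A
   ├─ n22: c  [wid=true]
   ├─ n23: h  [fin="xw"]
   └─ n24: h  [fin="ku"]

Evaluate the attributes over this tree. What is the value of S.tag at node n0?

1. n2.fin = 18  [18]
2. n3.fin = "yw"  [terminal]
3. n4.tag = false  [false]
4. n5.wid = true  [terminal]
5. n6.depth = 9  [terminal]
6. n7.ok = false  [terminal]
7. n4.env = true  [E.tag == false]
8. n4.idx = "pq"  ["pq"]
9. n4.fin = "wk"  ["wk"]
10. n2.lab = 17  [A.fin - 1]
11. n2.off = true  [A.fin > 17]
12. n8.tag = false  [false]
13. n9.sig = 17  [17]
14. n10.fin = "uv"  [terminal]
15. n11.depth = 11  [terminal]
16. n12.ok = false  [terminal]
17. n9.wid = 22  [len(h.fin) + 20]
18. n9.off = "kuv"  ["k" ++ h.fin]
19. n9.depth = false  [a.ok == true]
20. n14.depth = 22  [terminal]
21. n13.key = -3  [d.depth * 2 - 47]
22. n13.tag = 24  [24]
23. n13.mk = false  [d.depth > 22]
24. n13.pre = 0  [d.depth - 22]
25. n15.tag = true  [S.mk == false]
26. n16.ok = false  [terminal]
27. n17.wid = false  [terminal]
28. n18.ok = false  [terminal]
29. n15.env = true  [E.tag == true]
30. n15.idx = "wn"  ["wn"]
31. n15.fin = "zm"  ["zm"]
32. n8.env = false  [S.pre > 0]
33. n8.idx = "qzm"  ["q" ++ E₁.fin]
34. n8.fin = "zkuv"  ["z" ++ B.off]
35. n19.ok = false  [terminal]
36. n1.key = 9  [9]
37. n1.tag = 28  [A.lab + 11]
38. n1.mk = true  [A.off == true]
39. n1.pre = 9  [A.lab - 8]
40. n20.wid = false  [terminal]
41. n21.fin = 16  [S₁.tag + S₁.pre - 21]
42. n22.wid = true  [terminal]
43. n23.fin = "xw"  [terminal]
44. n24.fin = "ku"  [terminal]
45. n21.lab = -5  [-5]
46. n21.off = false  [c.wid == false]
47. n0.key = 30  [S₁.tag + 2]
48. n0.tag = 13  [S₁.tag * -1 + 41]
49. n0.mk = false  [S₁.pre > 9]
50. n0.pre = 18  [S₁.key + 9]

13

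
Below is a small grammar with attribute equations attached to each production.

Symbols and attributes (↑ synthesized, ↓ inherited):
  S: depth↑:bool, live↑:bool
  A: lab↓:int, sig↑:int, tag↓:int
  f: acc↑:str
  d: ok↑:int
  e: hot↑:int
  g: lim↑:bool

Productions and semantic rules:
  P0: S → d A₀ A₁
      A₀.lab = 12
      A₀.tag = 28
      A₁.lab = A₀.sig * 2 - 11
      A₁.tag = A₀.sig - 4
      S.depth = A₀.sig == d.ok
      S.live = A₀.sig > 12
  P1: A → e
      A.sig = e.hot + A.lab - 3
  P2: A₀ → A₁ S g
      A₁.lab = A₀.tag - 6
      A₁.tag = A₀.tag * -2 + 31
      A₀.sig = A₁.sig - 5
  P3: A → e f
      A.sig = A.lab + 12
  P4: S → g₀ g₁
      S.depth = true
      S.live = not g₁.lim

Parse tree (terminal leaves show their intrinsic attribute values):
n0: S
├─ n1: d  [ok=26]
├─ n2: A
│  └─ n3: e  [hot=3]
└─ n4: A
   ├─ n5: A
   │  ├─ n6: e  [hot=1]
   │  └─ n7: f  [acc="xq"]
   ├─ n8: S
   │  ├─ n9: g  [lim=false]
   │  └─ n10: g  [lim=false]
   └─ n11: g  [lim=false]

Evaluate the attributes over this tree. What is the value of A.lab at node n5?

2

1. n1.ok = 26  [terminal]
2. n2.lab = 12  [12]
3. n2.tag = 28  [28]
4. n3.hot = 3  [terminal]
5. n2.sig = 12  [e.hot + A.lab - 3]
6. n4.lab = 13  [A₀.sig * 2 - 11]
7. n4.tag = 8  [A₀.sig - 4]
8. n5.lab = 2  [A₀.tag - 6]
9. n5.tag = 15  [A₀.tag * -2 + 31]
10. n6.hot = 1  [terminal]
11. n7.acc = "xq"  [terminal]
12. n5.sig = 14  [A.lab + 12]
13. n9.lim = false  [terminal]
14. n10.lim = false  [terminal]
15. n8.depth = true  [true]
16. n8.live = true  [not g₁.lim]
17. n11.lim = false  [terminal]
18. n4.sig = 9  [A₁.sig - 5]
19. n0.depth = false  [A₀.sig == d.ok]
20. n0.live = false  [A₀.sig > 12]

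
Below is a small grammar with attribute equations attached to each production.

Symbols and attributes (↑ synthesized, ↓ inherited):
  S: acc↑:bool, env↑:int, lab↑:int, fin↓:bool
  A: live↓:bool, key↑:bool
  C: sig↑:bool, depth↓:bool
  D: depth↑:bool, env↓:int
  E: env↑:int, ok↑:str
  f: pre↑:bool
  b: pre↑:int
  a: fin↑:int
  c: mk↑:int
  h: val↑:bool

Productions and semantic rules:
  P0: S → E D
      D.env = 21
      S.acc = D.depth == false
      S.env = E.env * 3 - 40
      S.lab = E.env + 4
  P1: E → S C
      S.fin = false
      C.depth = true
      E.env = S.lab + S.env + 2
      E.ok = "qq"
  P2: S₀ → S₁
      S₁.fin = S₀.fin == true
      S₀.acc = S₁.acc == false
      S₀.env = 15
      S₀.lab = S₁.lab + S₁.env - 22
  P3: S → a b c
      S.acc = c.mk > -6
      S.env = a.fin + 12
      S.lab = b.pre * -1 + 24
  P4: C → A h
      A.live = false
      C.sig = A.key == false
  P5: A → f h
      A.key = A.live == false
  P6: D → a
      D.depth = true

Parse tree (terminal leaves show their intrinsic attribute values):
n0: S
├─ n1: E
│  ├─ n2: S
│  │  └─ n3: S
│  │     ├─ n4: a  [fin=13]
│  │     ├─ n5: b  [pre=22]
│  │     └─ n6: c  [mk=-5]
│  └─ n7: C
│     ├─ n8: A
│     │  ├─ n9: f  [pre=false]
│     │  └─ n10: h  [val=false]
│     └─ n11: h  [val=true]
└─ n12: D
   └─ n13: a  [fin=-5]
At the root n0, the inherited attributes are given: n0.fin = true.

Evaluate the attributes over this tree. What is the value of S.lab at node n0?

1. n0.fin = true  [given at root]
2. n2.fin = false  [false]
3. n3.fin = false  [S₀.fin == true]
4. n4.fin = 13  [terminal]
5. n5.pre = 22  [terminal]
6. n6.mk = -5  [terminal]
7. n3.acc = true  [c.mk > -6]
8. n3.env = 25  [a.fin + 12]
9. n3.lab = 2  [b.pre * -1 + 24]
10. n2.acc = false  [S₁.acc == false]
11. n2.env = 15  [15]
12. n2.lab = 5  [S₁.lab + S₁.env - 22]
13. n7.depth = true  [true]
14. n8.live = false  [false]
15. n9.pre = false  [terminal]
16. n10.val = false  [terminal]
17. n8.key = true  [A.live == false]
18. n11.val = true  [terminal]
19. n7.sig = false  [A.key == false]
20. n1.env = 22  [S.lab + S.env + 2]
21. n1.ok = "qq"  ["qq"]
22. n12.env = 21  [21]
23. n13.fin = -5  [terminal]
24. n12.depth = true  [true]
25. n0.acc = false  [D.depth == false]
26. n0.env = 26  [E.env * 3 - 40]
27. n0.lab = 26  [E.env + 4]

26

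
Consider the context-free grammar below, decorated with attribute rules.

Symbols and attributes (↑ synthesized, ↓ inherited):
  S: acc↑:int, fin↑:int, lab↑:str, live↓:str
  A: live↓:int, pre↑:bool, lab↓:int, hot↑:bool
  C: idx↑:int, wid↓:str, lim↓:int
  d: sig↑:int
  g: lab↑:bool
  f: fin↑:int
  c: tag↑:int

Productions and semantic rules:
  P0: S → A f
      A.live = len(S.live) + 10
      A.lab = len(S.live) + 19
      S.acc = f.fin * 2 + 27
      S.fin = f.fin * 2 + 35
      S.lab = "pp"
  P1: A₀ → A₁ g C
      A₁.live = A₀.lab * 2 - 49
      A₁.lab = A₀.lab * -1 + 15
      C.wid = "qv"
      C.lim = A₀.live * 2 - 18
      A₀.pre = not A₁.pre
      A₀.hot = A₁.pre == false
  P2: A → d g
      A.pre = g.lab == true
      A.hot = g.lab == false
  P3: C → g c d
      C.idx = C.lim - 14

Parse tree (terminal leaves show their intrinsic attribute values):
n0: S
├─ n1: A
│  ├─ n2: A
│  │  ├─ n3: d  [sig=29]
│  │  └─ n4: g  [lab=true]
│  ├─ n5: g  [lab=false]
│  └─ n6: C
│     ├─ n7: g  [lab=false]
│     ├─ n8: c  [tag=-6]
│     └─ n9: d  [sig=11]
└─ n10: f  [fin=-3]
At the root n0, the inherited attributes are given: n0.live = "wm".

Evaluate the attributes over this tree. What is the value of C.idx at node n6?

1. n0.live = "wm"  [given at root]
2. n1.live = 12  [len(S.live) + 10]
3. n1.lab = 21  [len(S.live) + 19]
4. n2.live = -7  [A₀.lab * 2 - 49]
5. n2.lab = -6  [A₀.lab * -1 + 15]
6. n3.sig = 29  [terminal]
7. n4.lab = true  [terminal]
8. n2.pre = true  [g.lab == true]
9. n2.hot = false  [g.lab == false]
10. n5.lab = false  [terminal]
11. n6.wid = "qv"  ["qv"]
12. n6.lim = 6  [A₀.live * 2 - 18]
13. n7.lab = false  [terminal]
14. n8.tag = -6  [terminal]
15. n9.sig = 11  [terminal]
16. n6.idx = -8  [C.lim - 14]
17. n1.pre = false  [not A₁.pre]
18. n1.hot = false  [A₁.pre == false]
19. n10.fin = -3  [terminal]
20. n0.acc = 21  [f.fin * 2 + 27]
21. n0.fin = 29  [f.fin * 2 + 35]
22. n0.lab = "pp"  ["pp"]

-8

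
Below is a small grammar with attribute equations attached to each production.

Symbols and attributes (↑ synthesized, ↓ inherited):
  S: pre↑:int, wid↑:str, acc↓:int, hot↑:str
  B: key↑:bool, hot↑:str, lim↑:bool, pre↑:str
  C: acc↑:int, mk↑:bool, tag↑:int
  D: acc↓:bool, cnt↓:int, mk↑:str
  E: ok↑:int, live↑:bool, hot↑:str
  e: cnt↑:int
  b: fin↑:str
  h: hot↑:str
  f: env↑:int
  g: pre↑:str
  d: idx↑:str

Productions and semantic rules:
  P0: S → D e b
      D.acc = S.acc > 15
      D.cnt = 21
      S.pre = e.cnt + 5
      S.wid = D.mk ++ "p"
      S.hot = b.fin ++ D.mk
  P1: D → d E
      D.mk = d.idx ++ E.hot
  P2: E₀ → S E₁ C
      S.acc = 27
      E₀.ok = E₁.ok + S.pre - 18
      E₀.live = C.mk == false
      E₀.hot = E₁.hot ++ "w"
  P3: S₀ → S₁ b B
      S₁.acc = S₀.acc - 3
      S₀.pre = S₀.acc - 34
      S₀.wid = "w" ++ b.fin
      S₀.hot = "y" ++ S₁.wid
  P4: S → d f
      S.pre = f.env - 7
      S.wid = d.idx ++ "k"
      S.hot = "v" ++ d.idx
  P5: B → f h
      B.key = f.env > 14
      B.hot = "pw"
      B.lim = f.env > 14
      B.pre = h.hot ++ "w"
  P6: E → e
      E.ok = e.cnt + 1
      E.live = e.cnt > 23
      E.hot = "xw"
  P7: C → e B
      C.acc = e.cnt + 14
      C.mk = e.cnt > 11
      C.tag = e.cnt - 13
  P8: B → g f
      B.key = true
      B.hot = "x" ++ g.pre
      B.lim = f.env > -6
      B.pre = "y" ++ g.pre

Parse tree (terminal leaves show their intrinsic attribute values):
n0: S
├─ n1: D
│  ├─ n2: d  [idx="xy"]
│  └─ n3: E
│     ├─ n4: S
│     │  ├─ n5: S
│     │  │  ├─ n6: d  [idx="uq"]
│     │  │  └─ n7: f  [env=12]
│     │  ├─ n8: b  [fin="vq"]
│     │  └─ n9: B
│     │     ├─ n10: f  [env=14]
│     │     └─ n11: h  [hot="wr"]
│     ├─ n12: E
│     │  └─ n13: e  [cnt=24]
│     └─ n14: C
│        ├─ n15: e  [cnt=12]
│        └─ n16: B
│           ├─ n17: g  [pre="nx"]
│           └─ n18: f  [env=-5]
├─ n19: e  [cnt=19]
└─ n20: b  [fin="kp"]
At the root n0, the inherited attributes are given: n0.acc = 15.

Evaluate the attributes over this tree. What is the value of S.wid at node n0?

"xyxwwp"

1. n0.acc = 15  [given at root]
2. n1.acc = false  [S.acc > 15]
3. n1.cnt = 21  [21]
4. n2.idx = "xy"  [terminal]
5. n4.acc = 27  [27]
6. n5.acc = 24  [S₀.acc - 3]
7. n6.idx = "uq"  [terminal]
8. n7.env = 12  [terminal]
9. n5.pre = 5  [f.env - 7]
10. n5.wid = "uqk"  [d.idx ++ "k"]
11. n5.hot = "vuq"  ["v" ++ d.idx]
12. n8.fin = "vq"  [terminal]
13. n10.env = 14  [terminal]
14. n11.hot = "wr"  [terminal]
15. n9.key = false  [f.env > 14]
16. n9.hot = "pw"  ["pw"]
17. n9.lim = false  [f.env > 14]
18. n9.pre = "wrw"  [h.hot ++ "w"]
19. n4.pre = -7  [S₀.acc - 34]
20. n4.wid = "wvq"  ["w" ++ b.fin]
21. n4.hot = "yuqk"  ["y" ++ S₁.wid]
22. n13.cnt = 24  [terminal]
23. n12.ok = 25  [e.cnt + 1]
24. n12.live = true  [e.cnt > 23]
25. n12.hot = "xw"  ["xw"]
26. n15.cnt = 12  [terminal]
27. n17.pre = "nx"  [terminal]
28. n18.env = -5  [terminal]
29. n16.key = true  [true]
30. n16.hot = "xnx"  ["x" ++ g.pre]
31. n16.lim = true  [f.env > -6]
32. n16.pre = "ynx"  ["y" ++ g.pre]
33. n14.acc = 26  [e.cnt + 14]
34. n14.mk = true  [e.cnt > 11]
35. n14.tag = -1  [e.cnt - 13]
36. n3.ok = 0  [E₁.ok + S.pre - 18]
37. n3.live = false  [C.mk == false]
38. n3.hot = "xww"  [E₁.hot ++ "w"]
39. n1.mk = "xyxww"  [d.idx ++ E.hot]
40. n19.cnt = 19  [terminal]
41. n20.fin = "kp"  [terminal]
42. n0.pre = 24  [e.cnt + 5]
43. n0.wid = "xyxwwp"  [D.mk ++ "p"]
44. n0.hot = "kpxyxww"  [b.fin ++ D.mk]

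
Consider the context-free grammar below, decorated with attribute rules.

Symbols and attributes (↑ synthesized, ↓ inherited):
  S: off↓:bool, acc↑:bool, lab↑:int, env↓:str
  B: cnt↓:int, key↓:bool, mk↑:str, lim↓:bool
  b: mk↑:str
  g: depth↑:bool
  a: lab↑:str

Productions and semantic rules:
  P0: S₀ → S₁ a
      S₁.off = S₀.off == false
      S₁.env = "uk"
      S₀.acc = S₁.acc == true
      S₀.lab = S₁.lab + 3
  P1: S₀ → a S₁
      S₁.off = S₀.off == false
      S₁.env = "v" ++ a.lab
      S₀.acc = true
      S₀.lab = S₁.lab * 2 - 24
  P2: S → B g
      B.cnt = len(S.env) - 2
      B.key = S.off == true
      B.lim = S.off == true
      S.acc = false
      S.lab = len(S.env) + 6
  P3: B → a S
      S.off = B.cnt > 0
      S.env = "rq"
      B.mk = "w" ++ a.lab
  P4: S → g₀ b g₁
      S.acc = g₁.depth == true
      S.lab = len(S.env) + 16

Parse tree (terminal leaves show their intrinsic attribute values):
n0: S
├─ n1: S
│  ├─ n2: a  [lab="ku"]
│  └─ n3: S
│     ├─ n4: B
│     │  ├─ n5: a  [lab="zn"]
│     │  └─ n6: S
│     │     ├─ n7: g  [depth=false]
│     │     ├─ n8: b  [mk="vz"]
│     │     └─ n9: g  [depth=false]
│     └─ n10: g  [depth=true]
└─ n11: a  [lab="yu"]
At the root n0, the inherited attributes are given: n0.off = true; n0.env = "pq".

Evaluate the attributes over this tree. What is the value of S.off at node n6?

1. n0.off = true  [given at root]
2. n0.env = "pq"  [given at root]
3. n1.off = false  [S₀.off == false]
4. n1.env = "uk"  ["uk"]
5. n2.lab = "ku"  [terminal]
6. n3.off = true  [S₀.off == false]
7. n3.env = "vku"  ["v" ++ a.lab]
8. n4.cnt = 1  [len(S.env) - 2]
9. n4.key = true  [S.off == true]
10. n4.lim = true  [S.off == true]
11. n5.lab = "zn"  [terminal]
12. n6.off = true  [B.cnt > 0]
13. n6.env = "rq"  ["rq"]
14. n7.depth = false  [terminal]
15. n8.mk = "vz"  [terminal]
16. n9.depth = false  [terminal]
17. n6.acc = false  [g₁.depth == true]
18. n6.lab = 18  [len(S.env) + 16]
19. n4.mk = "wzn"  ["w" ++ a.lab]
20. n10.depth = true  [terminal]
21. n3.acc = false  [false]
22. n3.lab = 9  [len(S.env) + 6]
23. n1.acc = true  [true]
24. n1.lab = -6  [S₁.lab * 2 - 24]
25. n11.lab = "yu"  [terminal]
26. n0.acc = true  [S₁.acc == true]
27. n0.lab = -3  [S₁.lab + 3]

true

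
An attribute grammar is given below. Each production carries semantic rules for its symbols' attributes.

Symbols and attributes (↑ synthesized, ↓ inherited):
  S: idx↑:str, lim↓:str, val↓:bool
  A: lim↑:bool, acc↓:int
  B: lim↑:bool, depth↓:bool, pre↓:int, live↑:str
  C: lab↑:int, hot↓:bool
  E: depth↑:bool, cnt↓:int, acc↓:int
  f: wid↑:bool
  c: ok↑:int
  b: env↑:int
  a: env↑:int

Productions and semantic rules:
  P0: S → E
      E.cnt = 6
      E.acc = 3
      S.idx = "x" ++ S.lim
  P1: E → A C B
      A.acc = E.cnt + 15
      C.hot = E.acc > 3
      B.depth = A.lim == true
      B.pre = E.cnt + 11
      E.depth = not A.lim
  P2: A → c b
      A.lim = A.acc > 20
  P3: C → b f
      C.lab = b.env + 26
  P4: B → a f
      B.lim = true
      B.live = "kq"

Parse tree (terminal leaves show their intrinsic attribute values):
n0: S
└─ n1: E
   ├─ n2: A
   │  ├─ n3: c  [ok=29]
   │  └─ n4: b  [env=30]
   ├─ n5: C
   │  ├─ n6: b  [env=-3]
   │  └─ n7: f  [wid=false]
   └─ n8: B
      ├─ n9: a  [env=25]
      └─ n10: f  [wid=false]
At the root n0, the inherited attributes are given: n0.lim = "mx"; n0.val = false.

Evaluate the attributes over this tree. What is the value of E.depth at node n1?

1. n0.lim = "mx"  [given at root]
2. n0.val = false  [given at root]
3. n1.cnt = 6  [6]
4. n1.acc = 3  [3]
5. n2.acc = 21  [E.cnt + 15]
6. n3.ok = 29  [terminal]
7. n4.env = 30  [terminal]
8. n2.lim = true  [A.acc > 20]
9. n5.hot = false  [E.acc > 3]
10. n6.env = -3  [terminal]
11. n7.wid = false  [terminal]
12. n5.lab = 23  [b.env + 26]
13. n8.depth = true  [A.lim == true]
14. n8.pre = 17  [E.cnt + 11]
15. n9.env = 25  [terminal]
16. n10.wid = false  [terminal]
17. n8.lim = true  [true]
18. n8.live = "kq"  ["kq"]
19. n1.depth = false  [not A.lim]
20. n0.idx = "xmx"  ["x" ++ S.lim]

false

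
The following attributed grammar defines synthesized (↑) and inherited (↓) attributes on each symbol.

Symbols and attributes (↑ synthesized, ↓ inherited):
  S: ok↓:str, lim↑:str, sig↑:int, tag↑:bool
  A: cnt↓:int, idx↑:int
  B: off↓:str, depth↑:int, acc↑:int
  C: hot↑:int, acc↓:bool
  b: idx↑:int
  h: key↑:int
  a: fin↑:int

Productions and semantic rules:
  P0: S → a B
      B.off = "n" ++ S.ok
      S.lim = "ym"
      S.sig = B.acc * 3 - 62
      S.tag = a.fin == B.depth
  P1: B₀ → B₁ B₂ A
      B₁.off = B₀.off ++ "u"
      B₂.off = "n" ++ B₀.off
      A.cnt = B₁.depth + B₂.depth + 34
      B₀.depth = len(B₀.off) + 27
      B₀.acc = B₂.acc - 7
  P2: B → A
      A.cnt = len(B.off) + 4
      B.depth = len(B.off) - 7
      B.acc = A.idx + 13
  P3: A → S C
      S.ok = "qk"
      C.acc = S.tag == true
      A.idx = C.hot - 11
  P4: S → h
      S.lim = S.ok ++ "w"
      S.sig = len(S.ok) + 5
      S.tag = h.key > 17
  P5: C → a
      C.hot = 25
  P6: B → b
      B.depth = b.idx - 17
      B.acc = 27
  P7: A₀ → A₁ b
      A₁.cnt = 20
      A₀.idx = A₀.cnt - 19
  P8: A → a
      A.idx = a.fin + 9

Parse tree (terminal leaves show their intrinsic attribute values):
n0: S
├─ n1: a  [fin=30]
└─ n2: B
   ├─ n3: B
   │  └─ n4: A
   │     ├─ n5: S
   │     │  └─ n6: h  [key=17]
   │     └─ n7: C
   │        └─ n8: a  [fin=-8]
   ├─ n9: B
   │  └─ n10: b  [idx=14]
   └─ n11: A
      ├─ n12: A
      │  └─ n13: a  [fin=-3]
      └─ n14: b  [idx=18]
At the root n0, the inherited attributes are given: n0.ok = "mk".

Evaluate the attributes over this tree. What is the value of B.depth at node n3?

1. n0.ok = "mk"  [given at root]
2. n1.fin = 30  [terminal]
3. n2.off = "nmk"  ["n" ++ S.ok]
4. n3.off = "nmku"  [B₀.off ++ "u"]
5. n4.cnt = 8  [len(B.off) + 4]
6. n5.ok = "qk"  ["qk"]
7. n6.key = 17  [terminal]
8. n5.lim = "qkw"  [S.ok ++ "w"]
9. n5.sig = 7  [len(S.ok) + 5]
10. n5.tag = false  [h.key > 17]
11. n7.acc = false  [S.tag == true]
12. n8.fin = -8  [terminal]
13. n7.hot = 25  [25]
14. n4.idx = 14  [C.hot - 11]
15. n3.depth = -3  [len(B.off) - 7]
16. n3.acc = 27  [A.idx + 13]
17. n9.off = "nnmk"  ["n" ++ B₀.off]
18. n10.idx = 14  [terminal]
19. n9.depth = -3  [b.idx - 17]
20. n9.acc = 27  [27]
21. n11.cnt = 28  [B₁.depth + B₂.depth + 34]
22. n12.cnt = 20  [20]
23. n13.fin = -3  [terminal]
24. n12.idx = 6  [a.fin + 9]
25. n14.idx = 18  [terminal]
26. n11.idx = 9  [A₀.cnt - 19]
27. n2.depth = 30  [len(B₀.off) + 27]
28. n2.acc = 20  [B₂.acc - 7]
29. n0.lim = "ym"  ["ym"]
30. n0.sig = -2  [B.acc * 3 - 62]
31. n0.tag = true  [a.fin == B.depth]

-3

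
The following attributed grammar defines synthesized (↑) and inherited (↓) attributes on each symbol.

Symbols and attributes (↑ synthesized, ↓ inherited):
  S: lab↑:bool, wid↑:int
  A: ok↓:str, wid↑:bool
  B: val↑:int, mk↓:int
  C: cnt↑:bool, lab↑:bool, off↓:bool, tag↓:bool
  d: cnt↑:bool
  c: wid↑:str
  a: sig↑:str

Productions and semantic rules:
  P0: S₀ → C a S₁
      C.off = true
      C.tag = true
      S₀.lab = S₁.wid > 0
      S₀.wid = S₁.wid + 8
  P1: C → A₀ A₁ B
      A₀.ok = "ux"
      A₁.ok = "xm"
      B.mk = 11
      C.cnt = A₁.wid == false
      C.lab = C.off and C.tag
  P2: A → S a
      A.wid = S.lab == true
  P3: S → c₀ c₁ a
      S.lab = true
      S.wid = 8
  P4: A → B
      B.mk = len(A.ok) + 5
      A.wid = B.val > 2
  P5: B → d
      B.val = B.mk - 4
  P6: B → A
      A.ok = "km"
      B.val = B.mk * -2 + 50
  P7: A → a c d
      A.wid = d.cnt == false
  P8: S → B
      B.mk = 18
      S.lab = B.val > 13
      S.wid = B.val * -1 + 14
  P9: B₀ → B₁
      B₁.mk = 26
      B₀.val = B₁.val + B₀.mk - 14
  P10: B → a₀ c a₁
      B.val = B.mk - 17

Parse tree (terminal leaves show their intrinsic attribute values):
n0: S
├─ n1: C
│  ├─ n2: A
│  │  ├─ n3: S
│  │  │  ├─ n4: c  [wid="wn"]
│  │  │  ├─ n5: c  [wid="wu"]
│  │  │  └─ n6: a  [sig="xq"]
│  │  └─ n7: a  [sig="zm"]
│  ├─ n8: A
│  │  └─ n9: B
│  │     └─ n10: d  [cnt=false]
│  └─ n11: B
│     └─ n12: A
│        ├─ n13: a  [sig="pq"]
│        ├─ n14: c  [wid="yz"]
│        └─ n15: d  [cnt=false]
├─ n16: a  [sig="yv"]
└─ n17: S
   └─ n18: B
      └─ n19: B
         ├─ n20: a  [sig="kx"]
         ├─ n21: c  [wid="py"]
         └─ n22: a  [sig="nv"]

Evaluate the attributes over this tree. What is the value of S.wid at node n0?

1. n1.off = true  [true]
2. n1.tag = true  [true]
3. n2.ok = "ux"  ["ux"]
4. n4.wid = "wn"  [terminal]
5. n5.wid = "wu"  [terminal]
6. n6.sig = "xq"  [terminal]
7. n3.lab = true  [true]
8. n3.wid = 8  [8]
9. n7.sig = "zm"  [terminal]
10. n2.wid = true  [S.lab == true]
11. n8.ok = "xm"  ["xm"]
12. n9.mk = 7  [len(A.ok) + 5]
13. n10.cnt = false  [terminal]
14. n9.val = 3  [B.mk - 4]
15. n8.wid = true  [B.val > 2]
16. n11.mk = 11  [11]
17. n12.ok = "km"  ["km"]
18. n13.sig = "pq"  [terminal]
19. n14.wid = "yz"  [terminal]
20. n15.cnt = false  [terminal]
21. n12.wid = true  [d.cnt == false]
22. n11.val = 28  [B.mk * -2 + 50]
23. n1.cnt = false  [A₁.wid == false]
24. n1.lab = true  [C.off and C.tag]
25. n16.sig = "yv"  [terminal]
26. n18.mk = 18  [18]
27. n19.mk = 26  [26]
28. n20.sig = "kx"  [terminal]
29. n21.wid = "py"  [terminal]
30. n22.sig = "nv"  [terminal]
31. n19.val = 9  [B.mk - 17]
32. n18.val = 13  [B₁.val + B₀.mk - 14]
33. n17.lab = false  [B.val > 13]
34. n17.wid = 1  [B.val * -1 + 14]
35. n0.lab = true  [S₁.wid > 0]
36. n0.wid = 9  [S₁.wid + 8]

9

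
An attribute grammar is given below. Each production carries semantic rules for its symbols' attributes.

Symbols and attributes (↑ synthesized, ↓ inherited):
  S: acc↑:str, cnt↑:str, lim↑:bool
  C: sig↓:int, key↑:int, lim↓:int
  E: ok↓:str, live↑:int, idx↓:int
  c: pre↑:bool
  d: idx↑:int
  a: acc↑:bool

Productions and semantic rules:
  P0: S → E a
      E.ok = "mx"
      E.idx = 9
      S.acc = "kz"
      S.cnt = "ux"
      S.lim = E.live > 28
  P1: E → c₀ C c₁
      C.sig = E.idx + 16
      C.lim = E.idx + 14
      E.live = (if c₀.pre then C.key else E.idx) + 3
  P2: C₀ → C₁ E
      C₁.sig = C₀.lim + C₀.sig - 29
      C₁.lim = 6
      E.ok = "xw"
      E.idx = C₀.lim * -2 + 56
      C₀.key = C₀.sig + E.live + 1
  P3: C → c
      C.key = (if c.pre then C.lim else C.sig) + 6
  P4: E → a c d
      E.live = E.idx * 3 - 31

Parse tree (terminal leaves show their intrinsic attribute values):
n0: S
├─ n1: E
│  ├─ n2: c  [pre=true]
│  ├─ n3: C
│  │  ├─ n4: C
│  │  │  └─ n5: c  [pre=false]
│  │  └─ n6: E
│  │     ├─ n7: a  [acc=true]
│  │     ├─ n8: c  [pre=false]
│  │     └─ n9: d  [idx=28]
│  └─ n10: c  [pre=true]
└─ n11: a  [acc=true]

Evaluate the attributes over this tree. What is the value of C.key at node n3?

1. n1.ok = "mx"  ["mx"]
2. n1.idx = 9  [9]
3. n2.pre = true  [terminal]
4. n3.sig = 25  [E.idx + 16]
5. n3.lim = 23  [E.idx + 14]
6. n4.sig = 19  [C₀.lim + C₀.sig - 29]
7. n4.lim = 6  [6]
8. n5.pre = false  [terminal]
9. n4.key = 25  [(if c.pre then C.lim else C.sig) + 6]
10. n6.ok = "xw"  ["xw"]
11. n6.idx = 10  [C₀.lim * -2 + 56]
12. n7.acc = true  [terminal]
13. n8.pre = false  [terminal]
14. n9.idx = 28  [terminal]
15. n6.live = -1  [E.idx * 3 - 31]
16. n3.key = 25  [C₀.sig + E.live + 1]
17. n10.pre = true  [terminal]
18. n1.live = 28  [(if c₀.pre then C.key else E.idx) + 3]
19. n11.acc = true  [terminal]
20. n0.acc = "kz"  ["kz"]
21. n0.cnt = "ux"  ["ux"]
22. n0.lim = false  [E.live > 28]

25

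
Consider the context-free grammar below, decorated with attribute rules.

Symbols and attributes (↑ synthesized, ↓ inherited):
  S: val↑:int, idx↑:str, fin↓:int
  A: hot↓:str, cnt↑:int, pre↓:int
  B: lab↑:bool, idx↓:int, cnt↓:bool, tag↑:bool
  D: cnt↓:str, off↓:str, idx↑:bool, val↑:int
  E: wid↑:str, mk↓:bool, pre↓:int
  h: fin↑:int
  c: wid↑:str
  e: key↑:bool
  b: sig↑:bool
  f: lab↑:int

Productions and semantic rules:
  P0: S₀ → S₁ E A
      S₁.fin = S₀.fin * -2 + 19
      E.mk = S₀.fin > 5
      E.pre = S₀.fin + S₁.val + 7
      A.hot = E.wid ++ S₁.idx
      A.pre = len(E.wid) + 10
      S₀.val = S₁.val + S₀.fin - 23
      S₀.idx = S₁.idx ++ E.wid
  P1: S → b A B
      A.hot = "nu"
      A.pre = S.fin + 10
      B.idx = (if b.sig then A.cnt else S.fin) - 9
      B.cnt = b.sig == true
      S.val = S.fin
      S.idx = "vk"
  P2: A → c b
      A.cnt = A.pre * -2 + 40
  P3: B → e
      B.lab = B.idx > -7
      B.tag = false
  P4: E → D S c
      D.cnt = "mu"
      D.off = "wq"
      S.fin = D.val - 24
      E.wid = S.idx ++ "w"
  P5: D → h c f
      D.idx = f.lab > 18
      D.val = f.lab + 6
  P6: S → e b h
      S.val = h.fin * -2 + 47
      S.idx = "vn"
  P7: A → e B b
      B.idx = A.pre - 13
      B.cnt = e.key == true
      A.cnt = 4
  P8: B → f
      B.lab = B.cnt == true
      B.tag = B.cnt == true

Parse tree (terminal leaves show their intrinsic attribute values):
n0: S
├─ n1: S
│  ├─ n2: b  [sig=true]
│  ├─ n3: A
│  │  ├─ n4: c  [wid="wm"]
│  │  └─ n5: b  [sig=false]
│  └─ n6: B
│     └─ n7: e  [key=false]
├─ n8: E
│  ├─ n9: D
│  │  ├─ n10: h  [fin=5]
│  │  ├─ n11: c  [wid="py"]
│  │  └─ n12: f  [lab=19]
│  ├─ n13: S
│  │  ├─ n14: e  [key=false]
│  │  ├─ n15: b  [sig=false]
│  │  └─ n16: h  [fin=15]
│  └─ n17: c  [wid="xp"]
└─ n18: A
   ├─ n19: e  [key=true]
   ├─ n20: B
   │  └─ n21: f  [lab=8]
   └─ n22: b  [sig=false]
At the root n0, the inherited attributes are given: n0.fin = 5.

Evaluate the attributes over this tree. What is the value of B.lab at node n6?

false

1. n0.fin = 5  [given at root]
2. n1.fin = 9  [S₀.fin * -2 + 19]
3. n2.sig = true  [terminal]
4. n3.hot = "nu"  ["nu"]
5. n3.pre = 19  [S.fin + 10]
6. n4.wid = "wm"  [terminal]
7. n5.sig = false  [terminal]
8. n3.cnt = 2  [A.pre * -2 + 40]
9. n6.idx = -7  [(if b.sig then A.cnt else S.fin) - 9]
10. n6.cnt = true  [b.sig == true]
11. n7.key = false  [terminal]
12. n6.lab = false  [B.idx > -7]
13. n6.tag = false  [false]
14. n1.val = 9  [S.fin]
15. n1.idx = "vk"  ["vk"]
16. n8.mk = false  [S₀.fin > 5]
17. n8.pre = 21  [S₀.fin + S₁.val + 7]
18. n9.cnt = "mu"  ["mu"]
19. n9.off = "wq"  ["wq"]
20. n10.fin = 5  [terminal]
21. n11.wid = "py"  [terminal]
22. n12.lab = 19  [terminal]
23. n9.idx = true  [f.lab > 18]
24. n9.val = 25  [f.lab + 6]
25. n13.fin = 1  [D.val - 24]
26. n14.key = false  [terminal]
27. n15.sig = false  [terminal]
28. n16.fin = 15  [terminal]
29. n13.val = 17  [h.fin * -2 + 47]
30. n13.idx = "vn"  ["vn"]
31. n17.wid = "xp"  [terminal]
32. n8.wid = "vnw"  [S.idx ++ "w"]
33. n18.hot = "vnwvk"  [E.wid ++ S₁.idx]
34. n18.pre = 13  [len(E.wid) + 10]
35. n19.key = true  [terminal]
36. n20.idx = 0  [A.pre - 13]
37. n20.cnt = true  [e.key == true]
38. n21.lab = 8  [terminal]
39. n20.lab = true  [B.cnt == true]
40. n20.tag = true  [B.cnt == true]
41. n22.sig = false  [terminal]
42. n18.cnt = 4  [4]
43. n0.val = -9  [S₁.val + S₀.fin - 23]
44. n0.idx = "vkvnw"  [S₁.idx ++ E.wid]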